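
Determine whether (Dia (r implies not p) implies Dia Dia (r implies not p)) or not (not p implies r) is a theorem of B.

Valid

Tableau for the negation not ((Dia (r implies not p) implies Dia Dia (r implies not p)) or not (not p implies r)):
1. not ((Dia (r implies not p) implies Dia Dia (r implies not p)) or not (not p implies r)), w0
2. not (Dia (r implies not p) implies Dia Dia (r implies not p)), w0
3. not p implies r, w0
4. Dia (r implies not p), w0
5. not Dia Dia (r implies not p), w0
6. not Dia (r implies not p), w0
7. not (r implies not p), w0
8. r, w0
9. p, w0
10. r implies not p, w1
11. not Dia (r implies not p), w1
12. not (r implies not p), w1
13. r, w1
14. p, w1
15. not p, w1
Accessibility: w0Rw0, w0Rw1, w1Rw0, w1Rw1
Branch closes: p and not p both at w1.
Every branch of the negation's tableau closes; the branch above is one of them.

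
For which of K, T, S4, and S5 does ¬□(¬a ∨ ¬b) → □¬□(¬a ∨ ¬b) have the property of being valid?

S5-tableau for the negation ¬(¬□(¬a ∨ ¬b) → □¬□(¬a ∨ ¬b)):
1. ¬(¬□(¬a ∨ ¬b) → □¬□(¬a ∨ ¬b)), w0
2. ¬□(¬a ∨ ¬b), w0
3. ¬□¬□(¬a ∨ ¬b), w0
4. ¬(¬a ∨ ¬b), w1
5. a, w1
6. b, w1
7. □(¬a ∨ ¬b), w2
8. ¬a ∨ ¬b, w0
9. ¬a ∨ ¬b, w1
10. ¬a ∨ ¬b, w2
11. ¬b, w0
12. ¬b, w1
Accessibility: w0Rw0, w0Rw1, w0Rw2, w1Rw0, w1Rw1, w1Rw2, w2Rw0, w2Rw1, w2Rw2
Branch closes: b and ¬b both at w1.
Every branch closes (one shown): valid in S5.
S4-tableau for the negation ¬(¬□(¬a ∨ ¬b) → □¬□(¬a ∨ ¬b)):
1. ¬(¬□(¬a ∨ ¬b) → □¬□(¬a ∨ ¬b)), w0
2. ¬□(¬a ∨ ¬b), w0
3. ¬□¬□(¬a ∨ ¬b), w0
4. ¬(¬a ∨ ¬b), w1
5. a, w1
6. b, w1
7. □(¬a ∨ ¬b), w2
8. ¬a ∨ ¬b, w2
9. ¬b, w2
Accessibility: w0Rw0, w0Rw1, w0Rw2, w1Rw1, w2Rw2
Complete open branch: countermodel on an S4-frame, so not valid in S4, nor in K, T (the same frame is also a K-frame and a T-frame).

S5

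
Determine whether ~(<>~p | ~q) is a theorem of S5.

Not valid

Tableau for the negation <>~p | ~q:
1. <>~p | ~q, 0
2. ~q, 0
Accessibility: 0R0
The negation has an open branch (countermodel exists).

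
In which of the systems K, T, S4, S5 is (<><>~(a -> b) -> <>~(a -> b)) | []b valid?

S4, S5

T-tableau for the negation ~((<><>~(a -> b) -> <>~(a -> b)) | []b):
1. ~((<><>~(a -> b) -> <>~(a -> b)) | []b), 0
2. ~(<><>~(a -> b) -> <>~(a -> b)), 0
3. ~[]b, 0
4. <><>~(a -> b), 0
5. ~<>~(a -> b), 0
6. a -> b, 0
7. b, 0
8. ~b, 1
9. a -> b, 1
10. ~a, 1
11. <>~(a -> b), 2
12. a -> b, 2
13. b, 2
14. ~(a -> b), 3
15. a, 3
16. ~b, 3
Accessibility: 0R0, 0R1, 0R2, 1R1, 2R2, 2R3, 3R3
Complete open branch: countermodel on a T-frame, so not valid in T, nor in K (the same frame is also a K-frame).
S4-tableau for the negation ~((<><>~(a -> b) -> <>~(a -> b)) | []b):
1. ~((<><>~(a -> b) -> <>~(a -> b)) | []b), 0
2. ~(<><>~(a -> b) -> <>~(a -> b)), 0
3. ~[]b, 0
4. <><>~(a -> b), 0
5. ~<>~(a -> b), 0
6. a -> b, 0
7. b, 0
8. ~b, 1
9. a -> b, 1
10. ~a, 1
11. <>~(a -> b), 2
12. a -> b, 2
13. b, 2
14. ~(a -> b), 3
15. a, 3
16. ~b, 3
17. a -> b, 3
18. b, 3
Accessibility: 0R0, 0R1, 0R2, 0R3, 1R1, 2R2, 2R3, 3R3
Branch closes: b and ~b both at 3.
Every branch closes (one shown): valid in S4, hence also in S5 (every theorem of S4 is a theorem of S5).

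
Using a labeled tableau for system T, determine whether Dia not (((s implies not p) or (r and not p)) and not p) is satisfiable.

1. Dia not (((s implies not p) or (r and not p)) and not p), 0
2. not (((s implies not p) or (r and not p)) and not p), 1
3. p, 1
Accessibility: 0R0, 0R1, 1R1

Yes, satisfiable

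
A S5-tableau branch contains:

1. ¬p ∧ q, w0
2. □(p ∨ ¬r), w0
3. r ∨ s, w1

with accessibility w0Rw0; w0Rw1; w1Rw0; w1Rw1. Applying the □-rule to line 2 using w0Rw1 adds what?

p ∨ ¬r, w1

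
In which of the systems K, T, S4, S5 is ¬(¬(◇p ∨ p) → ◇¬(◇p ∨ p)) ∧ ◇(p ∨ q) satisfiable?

K

K-tableau for the formula:
1. ¬(¬(◇p ∨ p) → ◇¬(◇p ∨ p)) ∧ ◇(p ∨ q), w0
2. ¬(¬(◇p ∨ p) → ◇¬(◇p ∨ p)), w0
3. ◇(p ∨ q), w0
4. ¬(◇p ∨ p), w0
5. ¬◇¬(◇p ∨ p), w0
6. ¬◇p, w0
7. ¬p, w0
8. p ∨ q, w1
9. ◇p ∨ p, w1
10. ¬p, w1
11. q, w1
12. ◇p, w1
13. p, w2
Accessibility: w0Rw1, w1Rw2
Complete open branch: satisfiable in K.
T-tableau for the formula:
1. ¬(¬(◇p ∨ p) → ◇¬(◇p ∨ p)) ∧ ◇(p ∨ q), w0
2. ¬(¬(◇p ∨ p) → ◇¬(◇p ∨ p)), w0
3. ◇(p ∨ q), w0
4. ¬(◇p ∨ p), w0
5. ¬◇¬(◇p ∨ p), w0
6. ¬◇p, w0
7. ¬p, w0
8. ◇p ∨ p, w0
9. ◇p, w0
10. p ∨ q, w1
11. ◇p ∨ p, w1
12. ¬p, w1
13. q, w1
14. ◇p, w1
15. p, w2
16. ◇p ∨ p, w2
17. ¬p, w2
Accessibility: w0Rw0, w0Rw1, w0Rw2, w1Rw1, w2Rw2
Branch closes: p and ¬p both at w2.
Every branch closes (one shown): unsatisfiable in T, hence also in S4, S5 (every S4/S5-frame is a T-frame).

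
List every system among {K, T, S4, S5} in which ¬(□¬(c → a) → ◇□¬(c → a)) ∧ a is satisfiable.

K

T-tableau for the formula:
1. ¬(□¬(c → a) → ◇□¬(c → a)) ∧ a, 0
2. ¬(□¬(c → a) → ◇□¬(c → a)), 0
3. a, 0
4. □¬(c → a), 0
5. ¬◇□¬(c → a), 0
6. ¬(c → a), 0
7. c, 0
8. ¬a, 0
Accessibility: 0R0
Branch closes: a and ¬a both at 0.
Every branch closes (one shown): unsatisfiable in T, hence also in S4, S5 (every S4/S5-frame is a T-frame).
K-tableau for the formula:
1. ¬(□¬(c → a) → ◇□¬(c → a)) ∧ a, 0
2. ¬(□¬(c → a) → ◇□¬(c → a)), 0
3. a, 0
4. □¬(c → a), 0
5. ¬◇□¬(c → a), 0
Complete open branch: satisfiable in K.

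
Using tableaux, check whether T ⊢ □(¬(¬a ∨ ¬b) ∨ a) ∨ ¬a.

No, not valid

Tableau for the negation ¬(□(¬(¬a ∨ ¬b) ∨ a) ∨ ¬a):
1. ¬(□(¬(¬a ∨ ¬b) ∨ a) ∨ ¬a), w0
2. ¬□(¬(¬a ∨ ¬b) ∨ a), w0
3. a, w0
4. ¬(¬(¬a ∨ ¬b) ∨ a), w1
5. ¬a ∨ ¬b, w1
6. ¬a, w1
7. ¬b, w1
Accessibility: w0Rw0, w0Rw1, w1Rw1
The negation has an open branch (countermodel exists).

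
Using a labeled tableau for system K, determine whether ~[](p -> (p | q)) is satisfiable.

1. ~[](p -> (p | q)), 0
2. ~(p -> (p | q)), 1
3. p, 1
4. ~(p | q), 1
5. ~p, 1
6. ~q, 1
Accessibility: 0R1
Branch closes: p and ~p both at 1.
Every branch closes; the branch above is one of them.

Unsatisfiable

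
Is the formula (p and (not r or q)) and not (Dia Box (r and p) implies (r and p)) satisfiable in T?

1. (p and (not r or q)) and not (Dia Box (r and p) implies (r and p)), 0
2. p and (not r or q), 0
3. not (Dia Box (r and p) implies (r and p)), 0
4. p, 0
5. not r or q, 0
6. Dia Box (r and p), 0
7. not (r and p), 0
8. q, 0
9. not r, 0
10. Box (r and p), 1
11. r and p, 1
12. r, 1
13. p, 1
Accessibility: 0R0, 0R1, 1R1

Yes, satisfiable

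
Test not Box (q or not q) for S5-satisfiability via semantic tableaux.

1. not Box (q or not q), w0
2. not (q or not q), w1
3. not q, w1
4. q, w1
Accessibility: w0Rw0, w0Rw1, w1Rw0, w1Rw1
Branch closes: q and not q both at w1.
All branches of the tableau close; one closing branch shown above.

No, unsatisfiable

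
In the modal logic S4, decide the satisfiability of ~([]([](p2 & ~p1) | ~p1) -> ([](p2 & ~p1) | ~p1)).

1. ~([]([](p2 & ~p1) | ~p1) -> ([](p2 & ~p1) | ~p1)), 0
2. []([](p2 & ~p1) | ~p1), 0   [~->-rule on 1]
3. ~([](p2 & ~p1) | ~p1), 0   [~->-rule on 1]
4. ~[](p2 & ~p1), 0   [~|-rule on 3]
5. p1, 0   [~|-rule on 3]
6. [](p2 & ~p1) | ~p1, 0   [[]-rule on 2 via 0R0]
7. [](p2 & ~p1), 0   [|-rule on 6 (branches; this branch)]
8. p2 & ~p1, 0   [[]-rule on 7 via 0R0]
9. p2, 0   [&-rule on 8]
10. ~p1, 0   [&-rule on 8]
Accessibility: 0R0
Branch closes: p1 and ~p1 both at 0.
(One branch shown.) All branches close.

Unsatisfiable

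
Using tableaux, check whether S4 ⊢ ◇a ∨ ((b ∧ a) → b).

Yes, valid

Tableau for the negation ¬(◇a ∨ ((b ∧ a) → b)):
1. ¬(◇a ∨ ((b ∧ a) → b)), 0
2. ¬◇a, 0
3. ¬((b ∧ a) → b), 0
4. b ∧ a, 0
5. ¬b, 0
6. b, 0
7. a, 0
Accessibility: 0R0
Branch closes: b and ¬b both at 0.
Every branch of the negation's tableau closes; the branch above is one of them.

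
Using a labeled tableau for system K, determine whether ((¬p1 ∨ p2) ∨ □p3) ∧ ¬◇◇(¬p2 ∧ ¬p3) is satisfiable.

1. ((¬p1 ∨ p2) ∨ □p3) ∧ ¬◇◇(¬p2 ∧ ¬p3), w0
2. (¬p1 ∨ p2) ∨ □p3, w0
3. ¬◇◇(¬p2 ∧ ¬p3), w0
4. □p3, w0

Satisfiable (open branch found)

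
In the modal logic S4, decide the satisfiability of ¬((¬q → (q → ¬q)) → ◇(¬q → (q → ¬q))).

1. ¬((¬q → (q → ¬q)) → ◇(¬q → (q → ¬q))), u
2. ¬q → (q → ¬q), u   [¬→-rule on 1]
3. ¬◇(¬q → (q → ¬q)), u   [¬→-rule on 1]
4. ¬(¬q → (q → ¬q)), u   [¬◇-rule on 3 via uRu]
5. ¬q, u   [¬→-rule on 4]
6. ¬(q → ¬q), u   [¬→-rule on 4]
7. q, u   [¬→-rule on 6]
Accessibility: uRu
Branch closes: q and ¬q both at u.
Every branch closes; the branch above is one of them.

Unsatisfiable (every branch closes)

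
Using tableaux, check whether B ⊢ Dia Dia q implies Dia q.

Tableau for the negation not (Dia Dia q implies Dia q):
1. not (Dia Dia q implies Dia q), w0
2. Dia Dia q, w0   [neg-implies-rule on 1]
3. not Dia q, w0   [neg-implies-rule on 1]
4. not q, w0   [neg-Dia-rule on 3 via w0Rw0]
5. Dia q, w1   [Dia-rule on 2: fresh world w1, w0Rw1]
6. not q, w1   [neg-Dia-rule on 3 via w0Rw1]
7. q, w2   [Dia-rule on 5: fresh world w2, w1Rw2]
Accessibility: w0Rw0, w0Rw1, w1Rw0, w1Rw1, w1Rw2, w2Rw1, w2Rw2
The negation has an open branch (countermodel exists).

Not valid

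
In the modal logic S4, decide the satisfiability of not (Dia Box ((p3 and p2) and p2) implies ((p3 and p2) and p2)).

Satisfiable

1. not (Dia Box ((p3 and p2) and p2) implies ((p3 and p2) and p2)), u
2. Dia Box ((p3 and p2) and p2), u   [neg-implies-rule on 1]
3. not ((p3 and p2) and p2), u   [neg-implies-rule on 1]
4. not p2, u   [neg-and-rule on 3 (branches; this branch)]
5. Box ((p3 and p2) and p2), v   [Dia-rule on 2: fresh world v, uRv]
6. (p3 and p2) and p2, v   [Box-rule on 5 via vRv]
7. p3 and p2, v   [and-rule on 6]
8. p2, v   [and-rule on 6]
9. p3, v   [and-rule on 7]
Accessibility: uRu, uRv, vRv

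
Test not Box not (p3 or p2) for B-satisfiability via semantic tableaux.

1. not Box not (p3 or p2), w0
2. p3 or p2, w1   [neg-Box-rule on 1: fresh world w1, w0Rw1]
3. p2, w1   [or-rule on 2 (branches; this branch)]
Accessibility: w0Rw0, w0Rw1, w1Rw0, w1Rw1

Satisfiable (open branch found)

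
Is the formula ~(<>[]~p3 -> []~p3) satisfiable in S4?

Satisfiable (open branch found)

1. ~(<>[]~p3 -> []~p3), w0
2. <>[]~p3, w0
3. ~[]~p3, w0
4. []~p3, w1
5. ~p3, w1
6. p3, w2
Accessibility: w0Rw0, w0Rw1, w0Rw2, w1Rw1, w2Rw2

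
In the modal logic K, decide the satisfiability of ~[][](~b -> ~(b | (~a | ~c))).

Satisfiable

1. ~[][](~b -> ~(b | (~a | ~c))), w0
2. ~[](~b -> ~(b | (~a | ~c))), w1
3. ~(~b -> ~(b | (~a | ~c))), w2
4. ~b, w2
5. b | (~a | ~c), w2
6. ~a | ~c, w2
7. ~c, w2
Accessibility: w0Rw1, w1Rw2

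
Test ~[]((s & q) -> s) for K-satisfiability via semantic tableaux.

1. ~[]((s & q) -> s), w0
2. ~((s & q) -> s), w1   [~[]-rule on 1: fresh world w1, w0Rw1]
3. s & q, w1   [~->-rule on 2]
4. ~s, w1   [~->-rule on 2]
5. s, w1   [&-rule on 3]
6. q, w1   [&-rule on 3]
Accessibility: w0Rw1
Branch closes: s and ~s both at w1.
Every branch closes; the branch above is one of them.

Unsatisfiable (every branch closes)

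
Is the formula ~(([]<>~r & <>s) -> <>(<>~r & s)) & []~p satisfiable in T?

1. ~(([]<>~r & <>s) -> <>(<>~r & s)) & []~p, w0
2. ~(([]<>~r & <>s) -> <>(<>~r & s)), w0
3. []~p, w0
4. []<>~r & <>s, w0
5. ~<>(<>~r & s), w0
6. []<>~r, w0
7. <>s, w0
8. ~p, w0
9. ~(<>~r & s), w0
10. <>~r, w0
11. ~s, w0
12. s, w1
13. ~p, w1
14. ~(<>~r & s), w1
15. <>~r, w1
16. ~<>~r, w1
17. r, w1
18. ~r, w2
19. ~p, w2
20. ~(<>~r & s), w2
21. <>~r, w2
22. ~s, w2
23. ~r, w3
24. r, w3
Accessibility: w0Rw0, w0Rw1, w0Rw2, w1Rw1, w1Rw3, w2Rw2, w3Rw3
Branch closes: r and ~r both at w3.
(One branch shown.) All branches close.

Unsatisfiable (every branch closes)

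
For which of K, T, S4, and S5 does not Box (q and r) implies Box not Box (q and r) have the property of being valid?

S4-tableau for the negation not (not Box (q and r) implies Box not Box (q and r)):
1. not (not Box (q and r) implies Box not Box (q and r)), 0
2. not Box (q and r), 0
3. not Box not Box (q and r), 0
4. not (q and r), 1
5. not r, 1
6. Box (q and r), 2
7. q and r, 2
8. q, 2
9. r, 2
Accessibility: 0R0, 0R1, 0R2, 1R1, 2R2
Complete open branch: countermodel on an S4-frame, so not valid in S4, nor in K, T (the same frame is also a K-frame and a T-frame).
S5-tableau for the negation not (not Box (q and r) implies Box not Box (q and r)):
1. not (not Box (q and r) implies Box not Box (q and r)), 0
2. not Box (q and r), 0
3. not Box not Box (q and r), 0
4. not (q and r), 1
5. not r, 1
6. Box (q and r), 2
7. q and r, 0
8. q, 0
9. r, 0
10. q and r, 1
11. q, 1
12. r, 1
Accessibility: 0R0, 0R1, 0R2, 1R0, 1R1, 1R2, 2R0, 2R1, 2R2
Branch closes: r and not r both at 1.
Every branch closes (one shown): valid in S5.

S5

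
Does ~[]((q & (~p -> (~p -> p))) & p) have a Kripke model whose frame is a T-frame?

Yes, satisfiable

1. ~[]((q & (~p -> (~p -> p))) & p), 0
2. ~((q & (~p -> (~p -> p))) & p), 1
3. ~p, 1
Accessibility: 0R0, 0R1, 1R1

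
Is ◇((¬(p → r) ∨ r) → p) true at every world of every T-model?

Tableau for the negation ¬◇((¬(p → r) ∨ r) → p):
1. ¬◇((¬(p → r) ∨ r) → p), w0
2. ¬((¬(p → r) ∨ r) → p), w0
3. ¬(p → r) ∨ r, w0
4. ¬p, w0
5. r, w0
Accessibility: w0Rw0
The negation has an open branch (countermodel exists).

No, not valid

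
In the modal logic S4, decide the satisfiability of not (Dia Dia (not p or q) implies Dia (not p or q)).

1. not (Dia Dia (not p or q) implies Dia (not p or q)), w0
2. Dia Dia (not p or q), w0
3. not Dia (not p or q), w0
4. not (not p or q), w0
5. p, w0
6. not q, w0
7. Dia (not p or q), w1
8. not (not p or q), w1
9. p, w1
10. not q, w1
11. not p or q, w2
12. not (not p or q), w2
13. p, w2
14. not q, w2
15. q, w2
Accessibility: w0Rw0, w0Rw1, w0Rw2, w1Rw1, w1Rw2, w2Rw2
Branch closes: q and not q both at w2.
Every branch closes; the branch above is one of them.

No, unsatisfiable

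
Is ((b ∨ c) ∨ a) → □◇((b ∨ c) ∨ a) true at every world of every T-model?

No, not valid

Tableau for the negation ¬(((b ∨ c) ∨ a) → □◇((b ∨ c) ∨ a)):
1. ¬(((b ∨ c) ∨ a) → □◇((b ∨ c) ∨ a)), w0
2. (b ∨ c) ∨ a, w0
3. ¬□◇((b ∨ c) ∨ a), w0
4. a, w0
5. ¬◇((b ∨ c) ∨ a), w1
6. ¬((b ∨ c) ∨ a), w1
7. ¬(b ∨ c), w1
8. ¬a, w1
9. ¬b, w1
10. ¬c, w1
Accessibility: w0Rw0, w0Rw1, w1Rw1
The negation has an open branch (countermodel exists).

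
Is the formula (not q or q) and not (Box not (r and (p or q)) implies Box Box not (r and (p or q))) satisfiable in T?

1. (not q or q) and not (Box not (r and (p or q)) implies Box Box not (r and (p or q))), u
2. not q or q, u
3. not (Box not (r and (p or q)) implies Box Box not (r and (p or q))), u
4. Box not (r and (p or q)), u
5. not Box Box not (r and (p or q)), u
6. not (r and (p or q)), u
7. q, u
8. not r, u
9. not Box not (r and (p or q)), v
10. not (r and (p or q)), v
11. not (p or q), v
12. not p, v
13. not q, v
14. r and (p or q), w
15. r, w
16. p or q, w
17. q, w
Accessibility: uRu, uRv, vRv, vRw, wRw

Satisfiable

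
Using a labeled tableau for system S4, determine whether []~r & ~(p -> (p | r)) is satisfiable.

1. []~r & ~(p -> (p | r)), u
2. []~r, u   [&-rule on 1]
3. ~(p -> (p | r)), u   [&-rule on 1]
4. p, u   [~->-rule on 3]
5. ~(p | r), u   [~->-rule on 3]
6. ~p, u   [~|-rule on 5]
7. ~r, u   [~|-rule on 5]
Accessibility: uRu
Branch closes: p and ~p both at u.
Every branch closes; the branch above is one of them.

Unsatisfiable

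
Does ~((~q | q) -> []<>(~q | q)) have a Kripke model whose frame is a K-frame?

Satisfiable

1. ~((~q | q) -> []<>(~q | q)), 0
2. ~q | q, 0   [~->-rule on 1]
3. ~[]<>(~q | q), 0   [~->-rule on 1]
4. q, 0   [|-rule on 2 (branches; this branch)]
5. ~<>(~q | q), 1   [~[]-rule on 3: fresh world 1, 0R1]
Accessibility: 0R1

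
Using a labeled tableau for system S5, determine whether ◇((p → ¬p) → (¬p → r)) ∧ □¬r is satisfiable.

Satisfiable (open branch found)

1. ◇((p → ¬p) → (¬p → r)) ∧ □¬r, 0
2. ◇((p → ¬p) → (¬p → r)), 0
3. □¬r, 0
4. ¬r, 0
5. (p → ¬p) → (¬p → r), 1
6. ¬r, 1
7. ¬p → r, 1
8. p, 1
Accessibility: 0R0, 0R1, 1R0, 1R1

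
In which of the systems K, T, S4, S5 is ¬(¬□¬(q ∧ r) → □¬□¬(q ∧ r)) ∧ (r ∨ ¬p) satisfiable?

K, T, S4

S4-tableau for the formula:
1. ¬(¬□¬(q ∧ r) → □¬□¬(q ∧ r)) ∧ (r ∨ ¬p), u
2. ¬(¬□¬(q ∧ r) → □¬□¬(q ∧ r)), u
3. r ∨ ¬p, u
4. ¬□¬(q ∧ r), u
5. ¬□¬□¬(q ∧ r), u
6. ¬p, u
7. q ∧ r, v
8. q, v
9. r, v
10. □¬(q ∧ r), w
11. ¬(q ∧ r), w
12. ¬r, w
Accessibility: uRu, uRv, uRw, vRv, wRw
Complete open branch: satisfiable in S4, hence also in K, T (this S4-model is also a K-model and a T-model).
S5-tableau for the formula:
1. ¬(¬□¬(q ∧ r) → □¬□¬(q ∧ r)) ∧ (r ∨ ¬p), u
2. ¬(¬□¬(q ∧ r) → □¬□¬(q ∧ r)), u
3. r ∨ ¬p, u
4. ¬□¬(q ∧ r), u
5. ¬□¬□¬(q ∧ r), u
6. ¬p, u
7. q ∧ r, v
8. q, v
9. r, v
10. □¬(q ∧ r), w
11. ¬(q ∧ r), u
12. ¬(q ∧ r), v
13. ¬(q ∧ r), w
14. ¬r, u
15. ¬r, v
Accessibility: uRu, uRv, uRw, vRu, vRv, vRw, wRu, wRv, wRw
Branch closes: r and ¬r both at v.
Every branch closes (one shown): unsatisfiable in S5.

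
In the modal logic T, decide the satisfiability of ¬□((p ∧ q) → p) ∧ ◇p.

No, unsatisfiable

1. ¬□((p ∧ q) → p) ∧ ◇p, u
2. ¬□((p ∧ q) → p), u   [∧-rule on 1]
3. ◇p, u   [∧-rule on 1]
4. ¬((p ∧ q) → p), v   [¬□-rule on 2: fresh world v, uRv]
5. p ∧ q, v   [¬→-rule on 4]
6. ¬p, v   [¬→-rule on 4]
7. p, v   [∧-rule on 5]
8. q, v   [∧-rule on 5]
Accessibility: uRu, uRv, vRv
Branch closes: p and ¬p both at v.
Every branch closes; the branch above is one of them.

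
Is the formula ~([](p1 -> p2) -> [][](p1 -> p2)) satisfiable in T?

1. ~([](p1 -> p2) -> [][](p1 -> p2)), 0
2. [](p1 -> p2), 0   [~->-rule on 1]
3. ~[][](p1 -> p2), 0   [~->-rule on 1]
4. p1 -> p2, 0   [[]-rule on 2 via 0R0]
5. p2, 0   [->-rule on 4 (branches; this branch)]
6. ~[](p1 -> p2), 1   [~[]-rule on 3: fresh world 1, 0R1]
7. p1 -> p2, 1   [[]-rule on 2 via 0R1]
8. p2, 1   [->-rule on 7 (branches; this branch)]
9. ~(p1 -> p2), 2   [~[]-rule on 6: fresh world 2, 1R2]
10. p1, 2   [~->-rule on 9]
11. ~p2, 2   [~->-rule on 9]
Accessibility: 0R0, 0R1, 1R1, 1R2, 2R2

Satisfiable (open branch found)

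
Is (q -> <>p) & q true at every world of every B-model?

No, not valid

Tableau for the negation ~((q -> <>p) & q):
1. ~((q -> <>p) & q), 0
2. ~q, 0
Accessibility: 0R0
The negation has an open branch (countermodel exists).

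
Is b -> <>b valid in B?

Valid in B

Tableau for the negation ~(b -> <>b):
1. ~(b -> <>b), w0
2. b, w0   [~->-rule on 1]
3. ~<>b, w0   [~->-rule on 1]
4. ~b, w0   [~<>-rule on 3 via w0Rw0]
Accessibility: w0Rw0
Branch closes: b and ~b both at w0.
All branches of the negation close; one closing branch shown above.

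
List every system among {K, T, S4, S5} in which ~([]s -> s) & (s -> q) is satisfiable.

T-tableau for the formula:
1. ~([]s -> s) & (s -> q), u
2. ~([]s -> s), u
3. s -> q, u
4. []s, u
5. ~s, u
6. s, u
Accessibility: uRu
Branch closes: s and ~s both at u.
Every branch closes (one shown): unsatisfiable in T, hence also in S4, S5 (every S4/S5-frame is a T-frame).
K-tableau for the formula:
1. ~([]s -> s) & (s -> q), u
2. ~([]s -> s), u
3. s -> q, u
4. []s, u
5. ~s, u
6. q, u
Complete open branch: satisfiable in K.

K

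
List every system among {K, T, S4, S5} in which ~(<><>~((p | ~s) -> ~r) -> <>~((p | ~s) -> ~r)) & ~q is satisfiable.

S4-tableau for the formula:
1. ~(<><>~((p | ~s) -> ~r) -> <>~((p | ~s) -> ~r)) & ~q, u
2. ~(<><>~((p | ~s) -> ~r) -> <>~((p | ~s) -> ~r)), u
3. ~q, u
4. <><>~((p | ~s) -> ~r), u
5. ~<>~((p | ~s) -> ~r), u
6. (p | ~s) -> ~r, u
7. ~(p | ~s), u
8. ~p, u
9. s, u
10. <>~((p | ~s) -> ~r), v
11. (p | ~s) -> ~r, v
12. ~(p | ~s), v
13. ~p, v
14. s, v
15. ~((p | ~s) -> ~r), w
16. p | ~s, w
17. r, w
18. (p | ~s) -> ~r, w
19. ~s, w
20. ~(p | ~s), w
21. ~p, w
22. s, w
Accessibility: uRu, uRv, uRw, vRv, vRw, wRw
Branch closes: s and ~s both at w.
Every branch closes (one shown): unsatisfiable in S4, hence also in S5 (every S5-frame is an S4-frame).
T-tableau for the formula:
1. ~(<><>~((p | ~s) -> ~r) -> <>~((p | ~s) -> ~r)) & ~q, u
2. ~(<><>~((p | ~s) -> ~r) -> <>~((p | ~s) -> ~r)), u
3. ~q, u
4. <><>~((p | ~s) -> ~r), u
5. ~<>~((p | ~s) -> ~r), u
6. (p | ~s) -> ~r, u
7. ~r, u
8. <>~((p | ~s) -> ~r), v
9. (p | ~s) -> ~r, v
10. ~r, v
11. ~((p | ~s) -> ~r), w
12. p | ~s, w
13. r, w
14. ~s, w
Accessibility: uRu, uRv, vRv, vRw, wRw
Complete open branch: satisfiable in T, hence also in K (this T-model is also a K-model).

K, T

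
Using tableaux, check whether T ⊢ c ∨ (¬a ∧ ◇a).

Invalid (countermodel exists)

Tableau for the negation ¬(c ∨ (¬a ∧ ◇a)):
1. ¬(c ∨ (¬a ∧ ◇a)), w0
2. ¬c, w0
3. ¬(¬a ∧ ◇a), w0
4. ¬◇a, w0
5. ¬a, w0
Accessibility: w0Rw0
The negation has an open branch (countermodel exists).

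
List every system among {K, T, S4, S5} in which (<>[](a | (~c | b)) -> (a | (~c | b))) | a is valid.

S4-tableau for the negation ~((<>[](a | (~c | b)) -> (a | (~c | b))) | a):
1. ~((<>[](a | (~c | b)) -> (a | (~c | b))) | a), u
2. ~(<>[](a | (~c | b)) -> (a | (~c | b))), u
3. ~a, u
4. <>[](a | (~c | b)), u
5. ~(a | (~c | b)), u
6. ~(~c | b), u
7. c, u
8. ~b, u
9. [](a | (~c | b)), v
10. a | (~c | b), v
11. ~c | b, v
12. b, v
Accessibility: uRu, uRv, vRv
Complete open branch: countermodel on an S4-frame, so not valid in S4, nor in K, T (the same frame is also a K-frame and a T-frame).
S5-tableau for the negation ~((<>[](a | (~c | b)) -> (a | (~c | b))) | a):
1. ~((<>[](a | (~c | b)) -> (a | (~c | b))) | a), u
2. ~(<>[](a | (~c | b)) -> (a | (~c | b))), u
3. ~a, u
4. <>[](a | (~c | b)), u
5. ~(a | (~c | b)), u
6. ~(~c | b), u
7. c, u
8. ~b, u
9. [](a | (~c | b)), v
10. a | (~c | b), u
11. a | (~c | b), v
12. ~c | b, u
13. ~c | b, v
14. b, u
Accessibility: uRu, uRv, vRu, vRv
Branch closes: b and ~b both at u.
Every branch closes (one shown): valid in S5.

S5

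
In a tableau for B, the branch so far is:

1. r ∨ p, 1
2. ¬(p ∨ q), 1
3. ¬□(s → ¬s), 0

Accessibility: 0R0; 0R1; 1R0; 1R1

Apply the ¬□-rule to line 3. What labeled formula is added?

a fresh world 2 with 0R2, and ¬(s → ¬s) at 2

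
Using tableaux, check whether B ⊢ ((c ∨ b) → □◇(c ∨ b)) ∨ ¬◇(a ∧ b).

Tableau for the negation ¬(((c ∨ b) → □◇(c ∨ b)) ∨ ¬◇(a ∧ b)):
1. ¬(((c ∨ b) → □◇(c ∨ b)) ∨ ¬◇(a ∧ b)), w0
2. ¬((c ∨ b) → □◇(c ∨ b)), w0
3. ◇(a ∧ b), w0
4. c ∨ b, w0
5. ¬□◇(c ∨ b), w0
6. b, w0
7. a ∧ b, w1
8. a, w1
9. b, w1
10. ¬◇(c ∨ b), w2
11. ¬(c ∨ b), w0
12. ¬c, w0
13. ¬b, w0
Accessibility: w0Rw0, w0Rw1, w0Rw2, w1Rw0, w1Rw1, w2Rw0, w2Rw2
Branch closes: b and ¬b both at w0.
All branches of the negation close; one closing branch shown above.

Yes, valid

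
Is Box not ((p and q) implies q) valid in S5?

Tableau for the negation not Box not ((p and q) implies q):
1. not Box not ((p and q) implies q), 0
2. (p and q) implies q, 1   [neg-Box-rule on 1: fresh world 1, 0R1]
3. q, 1   [implies-rule on 2 (branches; this branch)]
Accessibility: 0R0, 0R1, 1R0, 1R1
The negation has an open branch (countermodel exists).

Not valid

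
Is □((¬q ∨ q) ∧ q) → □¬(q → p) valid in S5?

Not valid

Tableau for the negation ¬(□((¬q ∨ q) ∧ q) → □¬(q → p)):
1. ¬(□((¬q ∨ q) ∧ q) → □¬(q → p)), u
2. □((¬q ∨ q) ∧ q), u   [¬→-rule on 1]
3. ¬□¬(q → p), u   [¬→-rule on 1]
4. (¬q ∨ q) ∧ q, u   [□-rule on 2 via uRu]
5. ¬q ∨ q, u   [∧-rule on 4]
6. q, u   [∧-rule on 4]
7. q → p, v   [¬□-rule on 3: fresh world v, uRv]
8. (¬q ∨ q) ∧ q, v   [□-rule on 2 via uRv]
9. ¬q ∨ q, v   [∧-rule on 8]
10. q, v   [∧-rule on 8]
11. p, v   [→-rule on 7 (branches; this branch)]
Accessibility: uRu, uRv, vRu, vRv
The negation has an open branch (countermodel exists).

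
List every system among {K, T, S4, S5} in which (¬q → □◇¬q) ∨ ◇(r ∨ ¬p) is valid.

S4-tableau for the negation ¬((¬q → □◇¬q) ∨ ◇(r ∨ ¬p)):
1. ¬((¬q → □◇¬q) ∨ ◇(r ∨ ¬p)), w0
2. ¬(¬q → □◇¬q), w0   [¬∨-rule on 1]
3. ¬◇(r ∨ ¬p), w0   [¬∨-rule on 1]
4. ¬q, w0   [¬→-rule on 2]
5. ¬□◇¬q, w0   [¬→-rule on 2]
6. ¬(r ∨ ¬p), w0   [¬◇-rule on 3 via w0Rw0]
7. ¬r, w0   [¬∨-rule on 6]
8. p, w0   [¬∨-rule on 6]
9. ¬◇¬q, w1   [¬□-rule on 5: fresh world w1, w0Rw1]
10. ¬(r ∨ ¬p), w1   [¬◇-rule on 3 via w0Rw1]
11. ¬r, w1   [¬∨-rule on 10]
12. p, w1   [¬∨-rule on 10]
13. q, w1   [¬◇-rule on 9 via w1Rw1]
Accessibility: w0Rw0, w0Rw1, w1Rw1
Complete open branch: countermodel on an S4-frame, so not valid in S4, nor in K, T (the same frame is also a K-frame and a T-frame).
S5-tableau for the negation ¬((¬q → □◇¬q) ∨ ◇(r ∨ ¬p)):
1. ¬((¬q → □◇¬q) ∨ ◇(r ∨ ¬p)), w0
2. ¬(¬q → □◇¬q), w0   [¬∨-rule on 1]
3. ¬◇(r ∨ ¬p), w0   [¬∨-rule on 1]
4. ¬q, w0   [¬→-rule on 2]
5. ¬□◇¬q, w0   [¬→-rule on 2]
6. ¬(r ∨ ¬p), w0   [¬◇-rule on 3 via w0Rw0]
7. ¬r, w0   [¬∨-rule on 6]
8. p, w0   [¬∨-rule on 6]
9. ¬◇¬q, w1   [¬□-rule on 5: fresh world w1, w0Rw1]
10. ¬(r ∨ ¬p), w1   [¬◇-rule on 3 via w0Rw1]
11. ¬r, w1   [¬∨-rule on 10]
12. p, w1   [¬∨-rule on 10]
13. q, w0   [¬◇-rule on 9 via w1Rw0]
Accessibility: w0Rw0, w0Rw1, w1Rw0, w1Rw1
Branch closes: q and ¬q both at w0.
Every branch closes (one shown): valid in S5.

S5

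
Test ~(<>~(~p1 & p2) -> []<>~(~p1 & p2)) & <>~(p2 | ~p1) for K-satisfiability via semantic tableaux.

1. ~(<>~(~p1 & p2) -> []<>~(~p1 & p2)) & <>~(p2 | ~p1), u
2. ~(<>~(~p1 & p2) -> []<>~(~p1 & p2)), u
3. <>~(p2 | ~p1), u
4. <>~(~p1 & p2), u
5. ~[]<>~(~p1 & p2), u
6. ~(p2 | ~p1), v
7. ~p2, v
8. p1, v
9. ~(~p1 & p2), w
10. ~p2, w
11. ~<>~(~p1 & p2), x
Accessibility: uRv, uRw, uRx

Yes, satisfiable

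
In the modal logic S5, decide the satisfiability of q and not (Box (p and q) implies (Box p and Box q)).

No, unsatisfiable

1. q and not (Box (p and q) implies (Box p and Box q)), 0
2. q, 0
3. not (Box (p and q) implies (Box p and Box q)), 0
4. Box (p and q), 0
5. not (Box p and Box q), 0
6. p and q, 0
7. p, 0
8. not Box q, 0
9. not q, 1
10. p and q, 1
11. p, 1
12. q, 1
Accessibility: 0R0, 0R1, 1R0, 1R1
Branch closes: q and not q both at 1.
Every branch closes; the branch above is one of them.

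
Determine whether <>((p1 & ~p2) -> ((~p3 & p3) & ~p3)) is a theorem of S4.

Tableau for the negation ~<>((p1 & ~p2) -> ((~p3 & p3) & ~p3)):
1. ~<>((p1 & ~p2) -> ((~p3 & p3) & ~p3)), u
2. ~((p1 & ~p2) -> ((~p3 & p3) & ~p3)), u
3. p1 & ~p2, u
4. ~((~p3 & p3) & ~p3), u
5. p1, u
6. ~p2, u
7. p3, u
Accessibility: uRu
The negation has an open branch (countermodel exists).

Not valid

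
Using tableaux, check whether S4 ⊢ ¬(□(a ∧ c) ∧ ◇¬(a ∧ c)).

Tableau for the negation □(a ∧ c) ∧ ◇¬(a ∧ c):
1. □(a ∧ c) ∧ ◇¬(a ∧ c), 0
2. □(a ∧ c), 0   [∧-rule on 1]
3. ◇¬(a ∧ c), 0   [∧-rule on 1]
4. a ∧ c, 0   [□-rule on 2 via 0R0]
5. a, 0   [∧-rule on 4]
6. c, 0   [∧-rule on 4]
7. ¬(a ∧ c), 1   [◇-rule on 3: fresh world 1, 0R1]
8. a ∧ c, 1   [□-rule on 2 via 0R1]
9. a, 1   [∧-rule on 8]
10. c, 1   [∧-rule on 8]
11. ¬c, 1   [¬∧-rule on 7 (branches; this branch)]
Accessibility: 0R0, 0R1, 1R1
Branch closes: c and ¬c both at 1.
Every branch of the negation's tableau closes; the branch above is one of them.

Valid in S4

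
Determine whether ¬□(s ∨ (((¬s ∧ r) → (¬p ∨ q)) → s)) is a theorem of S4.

Tableau for the negation □(s ∨ (((¬s ∧ r) → (¬p ∨ q)) → s)):
1. □(s ∨ (((¬s ∧ r) → (¬p ∨ q)) → s)), w0
2. s ∨ (((¬s ∧ r) → (¬p ∨ q)) → s), w0
3. ((¬s ∧ r) → (¬p ∨ q)) → s, w0
4. s, w0
Accessibility: w0Rw0
The negation has an open branch (countermodel exists).

No, not valid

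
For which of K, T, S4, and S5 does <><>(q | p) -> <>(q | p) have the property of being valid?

S4, S5

S4-tableau for the negation ~(<><>(q | p) -> <>(q | p)):
1. ~(<><>(q | p) -> <>(q | p)), 0
2. <><>(q | p), 0
3. ~<>(q | p), 0
4. ~(q | p), 0
5. ~q, 0
6. ~p, 0
7. <>(q | p), 1
8. ~(q | p), 1
9. ~q, 1
10. ~p, 1
11. q | p, 2
12. ~(q | p), 2
13. ~q, 2
14. ~p, 2
15. p, 2
Accessibility: 0R0, 0R1, 0R2, 1R1, 1R2, 2R2
Branch closes: p and ~p both at 2.
Every branch closes (one shown): valid in S4, hence also in S5 (every theorem of S4 is a theorem of S5).
T-tableau for the negation ~(<><>(q | p) -> <>(q | p)):
1. ~(<><>(q | p) -> <>(q | p)), 0
2. <><>(q | p), 0
3. ~<>(q | p), 0
4. ~(q | p), 0
5. ~q, 0
6. ~p, 0
7. <>(q | p), 1
8. ~(q | p), 1
9. ~q, 1
10. ~p, 1
11. q | p, 2
12. p, 2
Accessibility: 0R0, 0R1, 1R1, 1R2, 2R2
Complete open branch: countermodel on a T-frame, so not valid in T, nor in K (the same frame is also a K-frame).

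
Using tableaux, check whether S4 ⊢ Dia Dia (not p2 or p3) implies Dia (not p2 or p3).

Tableau for the negation not (Dia Dia (not p2 or p3) implies Dia (not p2 or p3)):
1. not (Dia Dia (not p2 or p3) implies Dia (not p2 or p3)), u
2. Dia Dia (not p2 or p3), u   [neg-implies-rule on 1]
3. not Dia (not p2 or p3), u   [neg-implies-rule on 1]
4. not (not p2 or p3), u   [neg-Dia-rule on 3 via uRu]
5. p2, u   [neg-or-rule on 4]
6. not p3, u   [neg-or-rule on 4]
7. Dia (not p2 or p3), v   [Dia-rule on 2: fresh world v, uRv]
8. not (not p2 or p3), v   [neg-Dia-rule on 3 via uRv]
9. p2, v   [neg-or-rule on 8]
10. not p3, v   [neg-or-rule on 8]
11. not p2 or p3, w   [Dia-rule on 7: fresh world w, vRw]
12. not (not p2 or p3), w   [neg-Dia-rule on 3 via uRw]
13. p2, w   [neg-or-rule on 12]
14. not p3, w   [neg-or-rule on 12]
15. p3, w   [or-rule on 11 (branches; this branch)]
Accessibility: uRu, uRv, uRw, vRv, vRw, wRw
Branch closes: p3 and not p3 both at w.
Every branch of the negation's tableau closes; the branch above is one of them.

Valid in S4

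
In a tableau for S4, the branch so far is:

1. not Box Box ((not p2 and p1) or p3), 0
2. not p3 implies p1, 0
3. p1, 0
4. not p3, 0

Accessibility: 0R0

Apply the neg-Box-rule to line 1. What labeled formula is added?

a fresh world 1 with 0R1, and not Box ((not p2 and p1) or p3) at 1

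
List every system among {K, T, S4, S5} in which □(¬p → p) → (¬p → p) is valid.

T-tableau for the negation ¬(□(¬p → p) → (¬p → p)):
1. ¬(□(¬p → p) → (¬p → p)), 0
2. □(¬p → p), 0   [¬→-rule on 1]
3. ¬(¬p → p), 0   [¬→-rule on 1]
4. ¬p, 0   [¬→-rule on 3]
5. ¬p → p, 0   [□-rule on 2 via 0R0]
6. p, 0   [→-rule on 5 (branches; this branch)]
Accessibility: 0R0
Branch closes: p and ¬p both at 0.
Every branch closes (one shown): valid in T, hence also in S4, S5 (every theorem of T is a theorem of S4 and S5).
K-tableau for the negation ¬(□(¬p → p) → (¬p → p)):
1. ¬(□(¬p → p) → (¬p → p)), 0
2. □(¬p → p), 0   [¬→-rule on 1]
3. ¬(¬p → p), 0   [¬→-rule on 1]
4. ¬p, 0   [¬→-rule on 3]
Complete open branch: countermodel on a K-frame, so not valid in K.

T, S4, S5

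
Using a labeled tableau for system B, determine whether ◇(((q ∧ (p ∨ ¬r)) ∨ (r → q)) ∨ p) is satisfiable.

1. ◇(((q ∧ (p ∨ ¬r)) ∨ (r → q)) ∨ p), u
2. ((q ∧ (p ∨ ¬r)) ∨ (r → q)) ∨ p, v
3. p, v
Accessibility: uRu, uRv, vRu, vRv

Yes, satisfiable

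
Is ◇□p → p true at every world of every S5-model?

Tableau for the negation ¬(◇□p → p):
1. ¬(◇□p → p), 0
2. ◇□p, 0   [¬→-rule on 1]
3. ¬p, 0   [¬→-rule on 1]
4. □p, 1   [◇-rule on 2: fresh world 1, 0R1]
5. p, 0   [□-rule on 4 via 1R0]
Accessibility: 0R0, 0R1, 1R0, 1R1
Branch closes: p and ¬p both at 0.
Every branch of the negation's tableau closes; the branch above is one of them.

Valid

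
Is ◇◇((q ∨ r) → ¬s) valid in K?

Tableau for the negation ¬◇◇((q ∨ r) → ¬s):
1. ¬◇◇((q ∨ r) → ¬s), w0
The negation has an open branch (countermodel exists).

Not valid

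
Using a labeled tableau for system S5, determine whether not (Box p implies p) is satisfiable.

Unsatisfiable (every branch closes)

1. not (Box p implies p), 0
2. Box p, 0   [neg-implies-rule on 1]
3. not p, 0   [neg-implies-rule on 1]
4. p, 0   [Box-rule on 2 via 0R0]
Accessibility: 0R0
Branch closes: p and not p both at 0.
(One branch shown.) All branches close.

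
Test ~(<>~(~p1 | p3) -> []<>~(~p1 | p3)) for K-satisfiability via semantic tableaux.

1. ~(<>~(~p1 | p3) -> []<>~(~p1 | p3)), u
2. <>~(~p1 | p3), u   [~->-rule on 1]
3. ~[]<>~(~p1 | p3), u   [~->-rule on 1]
4. ~(~p1 | p3), v   [<>-rule on 2: fresh world v, uRv]
5. p1, v   [~|-rule on 4]
6. ~p3, v   [~|-rule on 4]
7. ~<>~(~p1 | p3), w   [~[]-rule on 3: fresh world w, uRw]
Accessibility: uRv, uRw

Yes, satisfiable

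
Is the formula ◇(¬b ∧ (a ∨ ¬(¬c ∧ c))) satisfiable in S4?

Yes, satisfiable

1. ◇(¬b ∧ (a ∨ ¬(¬c ∧ c))), w0
2. ¬b ∧ (a ∨ ¬(¬c ∧ c)), w1   [◇-rule on 1: fresh world w1, w0Rw1]
3. ¬b, w1   [∧-rule on 2]
4. a ∨ ¬(¬c ∧ c), w1   [∧-rule on 2]
5. ¬(¬c ∧ c), w1   [∨-rule on 4 (branches; this branch)]
6. ¬c, w1   [¬∧-rule on 5 (branches; this branch)]
Accessibility: w0Rw0, w0Rw1, w1Rw1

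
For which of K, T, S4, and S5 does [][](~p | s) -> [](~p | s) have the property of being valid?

T, S4, S5

K-tableau for the negation ~([][](~p | s) -> [](~p | s)):
1. ~([][](~p | s) -> [](~p | s)), 0
2. [][](~p | s), 0
3. ~[](~p | s), 0
4. ~(~p | s), 1
5. p, 1
6. ~s, 1
7. [](~p | s), 1
Accessibility: 0R1
Complete open branch: countermodel on a K-frame, so not valid in K.
T-tableau for the negation ~([][](~p | s) -> [](~p | s)):
1. ~([][](~p | s) -> [](~p | s)), 0
2. [][](~p | s), 0
3. ~[](~p | s), 0
4. [](~p | s), 0
5. ~p | s, 0
6. s, 0
7. ~(~p | s), 1
8. p, 1
9. ~s, 1
10. [](~p | s), 1
11. ~p | s, 1
12. s, 1
Accessibility: 0R0, 0R1, 1R1
Branch closes: s and ~s both at 1.
Every branch closes (one shown): valid in T, hence also in S4, S5 (every theorem of T is a theorem of S4 and S5).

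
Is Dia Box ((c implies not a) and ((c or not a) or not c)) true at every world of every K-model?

Not valid

Tableau for the negation not Dia Box ((c implies not a) and ((c or not a) or not c)):
1. not Dia Box ((c implies not a) and ((c or not a) or not c)), u
The negation has an open branch (countermodel exists).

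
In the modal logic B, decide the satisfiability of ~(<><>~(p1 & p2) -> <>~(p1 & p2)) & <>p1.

Satisfiable

1. ~(<><>~(p1 & p2) -> <>~(p1 & p2)) & <>p1, w0
2. ~(<><>~(p1 & p2) -> <>~(p1 & p2)), w0
3. <>p1, w0
4. <><>~(p1 & p2), w0
5. ~<>~(p1 & p2), w0
6. p1 & p2, w0
7. p1, w0
8. p2, w0
9. p1, w1
10. p1 & p2, w1
11. p2, w1
12. <>~(p1 & p2), w2
13. p1 & p2, w2
14. p1, w2
15. p2, w2
16. ~(p1 & p2), w3
17. ~p2, w3
Accessibility: w0Rw0, w0Rw1, w0Rw2, w1Rw0, w1Rw1, w2Rw0, w2Rw2, w2Rw3, w3Rw2, w3Rw3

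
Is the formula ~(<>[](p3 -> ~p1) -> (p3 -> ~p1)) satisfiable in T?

Satisfiable

1. ~(<>[](p3 -> ~p1) -> (p3 -> ~p1)), 0
2. <>[](p3 -> ~p1), 0
3. ~(p3 -> ~p1), 0
4. p3, 0
5. p1, 0
6. [](p3 -> ~p1), 1
7. p3 -> ~p1, 1
8. ~p1, 1
Accessibility: 0R0, 0R1, 1R1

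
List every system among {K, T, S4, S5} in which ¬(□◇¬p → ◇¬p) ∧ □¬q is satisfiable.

K

K-tableau for the formula:
1. ¬(□◇¬p → ◇¬p) ∧ □¬q, 0
2. ¬(□◇¬p → ◇¬p), 0
3. □¬q, 0
4. □◇¬p, 0
5. ¬◇¬p, 0
Complete open branch: satisfiable in K.
T-tableau for the formula:
1. ¬(□◇¬p → ◇¬p) ∧ □¬q, 0
2. ¬(□◇¬p → ◇¬p), 0
3. □¬q, 0
4. □◇¬p, 0
5. ¬◇¬p, 0
6. ¬q, 0
7. ◇¬p, 0
8. p, 0
9. ¬p, 1
10. ¬q, 1
11. ◇¬p, 1
12. p, 1
Accessibility: 0R0, 0R1, 1R1
Branch closes: p and ¬p both at 1.
Every branch closes (one shown): unsatisfiable in T, hence also in S4, S5 (every S4/S5-frame is a T-frame).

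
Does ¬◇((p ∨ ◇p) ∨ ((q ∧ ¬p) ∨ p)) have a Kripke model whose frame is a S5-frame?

1. ¬◇((p ∨ ◇p) ∨ ((q ∧ ¬p) ∨ p)), 0
2. ¬((p ∨ ◇p) ∨ ((q ∧ ¬p) ∨ p)), 0   [¬◇-rule on 1 via 0R0]
3. ¬(p ∨ ◇p), 0   [¬∨-rule on 2]
4. ¬((q ∧ ¬p) ∨ p), 0   [¬∨-rule on 2]
5. ¬p, 0   [¬∨-rule on 3]
6. ¬◇p, 0   [¬∨-rule on 3]
7. ¬(q ∧ ¬p), 0   [¬∨-rule on 4]
8. ¬q, 0   [¬∧-rule on 7 (branches; this branch)]
Accessibility: 0R0

Satisfiable (open branch found)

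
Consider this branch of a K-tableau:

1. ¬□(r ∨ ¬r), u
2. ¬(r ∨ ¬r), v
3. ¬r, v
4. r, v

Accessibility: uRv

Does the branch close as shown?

Yes, closed

Both r and ¬r appear at v.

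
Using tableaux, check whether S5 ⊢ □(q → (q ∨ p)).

Tableau for the negation ¬□(q → (q ∨ p)):
1. ¬□(q → (q ∨ p)), u
2. ¬(q → (q ∨ p)), v   [¬□-rule on 1: fresh world v, uRv]
3. q, v   [¬→-rule on 2]
4. ¬(q ∨ p), v   [¬→-rule on 2]
5. ¬q, v   [¬∨-rule on 4]
6. ¬p, v   [¬∨-rule on 4]
Accessibility: uRu, uRv, vRu, vRv
Branch closes: q and ¬q both at v.
All branches of the negation close; one closing branch shown above.

Yes, valid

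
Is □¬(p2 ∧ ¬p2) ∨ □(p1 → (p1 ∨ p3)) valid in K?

Valid in K

Tableau for the negation ¬(□¬(p2 ∧ ¬p2) ∨ □(p1 → (p1 ∨ p3))):
1. ¬(□¬(p2 ∧ ¬p2) ∨ □(p1 → (p1 ∨ p3))), 0
2. ¬□¬(p2 ∧ ¬p2), 0
3. ¬□(p1 → (p1 ∨ p3)), 0
4. p2 ∧ ¬p2, 1
5. p2, 1
6. ¬p2, 1
Accessibility: 0R1
Branch closes: p2 and ¬p2 both at 1.
All branches of the negation close; one closing branch shown above.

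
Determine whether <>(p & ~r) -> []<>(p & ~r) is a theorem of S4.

Tableau for the negation ~(<>(p & ~r) -> []<>(p & ~r)):
1. ~(<>(p & ~r) -> []<>(p & ~r)), w0
2. <>(p & ~r), w0
3. ~[]<>(p & ~r), w0
4. p & ~r, w1
5. p, w1
6. ~r, w1
7. ~<>(p & ~r), w2
8. ~(p & ~r), w2
9. r, w2
Accessibility: w0Rw0, w0Rw1, w0Rw2, w1Rw1, w2Rw2
The negation has an open branch (countermodel exists).

Invalid (countermodel exists)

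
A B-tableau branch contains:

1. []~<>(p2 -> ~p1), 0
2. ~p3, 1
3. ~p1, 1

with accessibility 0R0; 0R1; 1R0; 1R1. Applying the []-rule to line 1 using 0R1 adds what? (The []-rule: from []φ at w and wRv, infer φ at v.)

~<>(p2 -> ~p1), 1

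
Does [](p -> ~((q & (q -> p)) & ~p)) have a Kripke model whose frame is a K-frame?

Satisfiable

1. [](p -> ~((q & (q -> p)) & ~p)), w0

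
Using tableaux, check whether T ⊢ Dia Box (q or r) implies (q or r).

Tableau for the negation not (Dia Box (q or r) implies (q or r)):
1. not (Dia Box (q or r) implies (q or r)), u
2. Dia Box (q or r), u
3. not (q or r), u
4. not q, u
5. not r, u
6. Box (q or r), v
7. q or r, v
8. r, v
Accessibility: uRu, uRv, vRv
The negation has an open branch (countermodel exists).

Not valid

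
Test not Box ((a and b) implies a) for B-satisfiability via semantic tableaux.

1. not Box ((a and b) implies a), w0
2. not ((a and b) implies a), w1
3. a and b, w1
4. not a, w1
5. a, w1
6. b, w1
Accessibility: w0Rw0, w0Rw1, w1Rw0, w1Rw1
Branch closes: a and not a both at w1.
All branches of the tableau close; one closing branch shown above.

No, unsatisfiable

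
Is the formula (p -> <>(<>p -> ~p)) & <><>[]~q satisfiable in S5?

1. (p -> <>(<>p -> ~p)) & <><>[]~q, w0
2. p -> <>(<>p -> ~p), w0
3. <><>[]~q, w0
4. <>(<>p -> ~p), w0
5. <>[]~q, w1
6. <>p -> ~p, w2
7. ~p, w2
8. []~q, w3
9. ~q, w0
10. ~q, w1
11. ~q, w2
12. ~q, w3
Accessibility: w0Rw0, w0Rw1, w0Rw2, w0Rw3, w1Rw0, w1Rw1, w1Rw2, w1Rw3, w2Rw0, w2Rw1, w2Rw2, w2Rw3, w3Rw0, w3Rw1, w3Rw2, w3Rw3

Yes, satisfiable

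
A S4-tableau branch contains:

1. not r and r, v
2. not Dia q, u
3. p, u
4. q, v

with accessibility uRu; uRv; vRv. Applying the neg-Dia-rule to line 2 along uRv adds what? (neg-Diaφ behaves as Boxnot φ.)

neg-Diaφ behaves as Boxnot φ: propagate the negated body to each accessible world.

not q, v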